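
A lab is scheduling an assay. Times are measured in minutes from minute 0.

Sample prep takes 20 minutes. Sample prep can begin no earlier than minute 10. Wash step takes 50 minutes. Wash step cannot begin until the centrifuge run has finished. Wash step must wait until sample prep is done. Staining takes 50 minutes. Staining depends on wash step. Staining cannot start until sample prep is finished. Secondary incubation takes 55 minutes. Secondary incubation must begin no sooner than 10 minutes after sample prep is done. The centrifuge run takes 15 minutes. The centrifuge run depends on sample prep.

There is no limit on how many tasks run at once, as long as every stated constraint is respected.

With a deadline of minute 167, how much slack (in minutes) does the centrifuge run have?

Sample prep waits on its own release at minute 10, so it starts at minute 10 and finishes at 10 + 20 = minute 30.
The centrifuge run cannot begin until sample prep (finishes minute 30). It runs from minute 30 to 30 + 15 = minute 45.

Working backward from the deadline:
Nothing follows staining; the deadline of minute 167 is its only limit. It must start by 167 − 50 = minute 117.
Since staining (must start by minute 117) depends on it, wash step must finish by minute 117. Backing off its 50-minute duration gives a latest start of minute 67.
The centrifuge run has to be done before wash step (must start by minute 67). That means finishing by minute 67, i.e. starting by 67 − 15 = minute 52.
So the centrifuge run can start as early as minute 30 and as late as minute 52, giving 52 − 30 = 22 minutes of slack.

22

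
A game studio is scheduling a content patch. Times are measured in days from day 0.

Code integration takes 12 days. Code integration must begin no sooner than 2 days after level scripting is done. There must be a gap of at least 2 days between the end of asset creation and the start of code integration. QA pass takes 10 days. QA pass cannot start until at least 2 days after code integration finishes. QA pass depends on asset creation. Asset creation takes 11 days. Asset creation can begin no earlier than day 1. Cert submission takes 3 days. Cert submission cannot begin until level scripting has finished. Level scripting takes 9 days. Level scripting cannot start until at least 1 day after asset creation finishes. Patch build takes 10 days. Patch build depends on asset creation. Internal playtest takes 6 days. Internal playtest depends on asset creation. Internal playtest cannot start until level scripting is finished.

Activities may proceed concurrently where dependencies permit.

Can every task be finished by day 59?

Asset creation cannot begin until its own release at day 1. It runs from day 1 to 1 + 11 = day 12.
Patch build waits on asset creation (finishes day 12), so it starts at day 12 and finishes at 12 + 10 = day 22.
Level scripting cannot begin until asset creation (finishes day 12, plus 1-day gap → day 13). It runs from day 13 to 13 + 9 = day 22.
After level scripting (finishes day 22), cert submission can start at day 22 and finishes at day 25.
Internal playtest needs all of asset creation (finishes day 12); level scripting (finishes day 22). That puts its earliest start at day 22; it finishes at 22 + 6 = day 28.
Code integration cannot start until level scripting (finishes day 22, plus 2-day gap → day 24); asset creation (finishes day 12, plus 2-day gap → day 14). The controlling bound is day 24, so code integration finishes at 24 + 12 = day 36.
QA pass needs all of code integration (finishes day 36, plus 2-day gap → day 38); asset creation (finishes day 12). That puts its earliest start at day 38; it finishes at 38 + 10 = day 48.
Every task is finished by day 48, which is no later than the deadline of 59, so the schedule is feasible.

Yes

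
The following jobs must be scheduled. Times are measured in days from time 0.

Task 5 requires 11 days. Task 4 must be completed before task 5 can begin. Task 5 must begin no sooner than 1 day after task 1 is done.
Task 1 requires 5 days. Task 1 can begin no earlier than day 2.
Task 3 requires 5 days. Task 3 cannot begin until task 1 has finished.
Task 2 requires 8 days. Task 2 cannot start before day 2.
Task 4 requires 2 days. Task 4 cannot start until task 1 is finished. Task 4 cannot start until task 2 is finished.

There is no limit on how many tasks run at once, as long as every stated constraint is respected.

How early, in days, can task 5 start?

Task 2 cannot begin until its own release at day 2. It runs from day 2 to 2 + 8 = day 10.
Task 1 waits on its own release at day 2, so it starts at day 2 and finishes at 2 + 5 = day 7.
Task 4 cannot start until task 1 (finishes day 7); task 2 (finishes day 10). The controlling bound is day 10, so task 4 finishes at 10 + 2 = day 12.
Task 5 waits on task 4 (finishes day 12); task 1 (finishes day 7, plus 1-day gap → day 8). The latest of these is day 12, which is the earliest task 5 can start.

12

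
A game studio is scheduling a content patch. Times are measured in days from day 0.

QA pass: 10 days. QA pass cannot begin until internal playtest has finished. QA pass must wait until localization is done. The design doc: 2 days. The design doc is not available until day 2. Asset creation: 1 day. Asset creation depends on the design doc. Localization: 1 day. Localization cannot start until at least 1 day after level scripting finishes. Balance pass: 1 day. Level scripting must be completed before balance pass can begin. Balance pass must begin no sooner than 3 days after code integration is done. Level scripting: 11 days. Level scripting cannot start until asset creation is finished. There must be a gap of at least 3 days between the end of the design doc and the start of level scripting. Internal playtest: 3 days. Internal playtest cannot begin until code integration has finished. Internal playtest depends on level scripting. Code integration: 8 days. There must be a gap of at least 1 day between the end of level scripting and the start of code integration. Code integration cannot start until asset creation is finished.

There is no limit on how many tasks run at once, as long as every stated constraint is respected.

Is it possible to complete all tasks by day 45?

Yes

After its own release at day 2, the design doc can start at day 2 and finishes at day 4.
After the design doc (finishes day 4), asset creation can start at day 4 and finishes at day 5.
Level scripting has to wait for asset creation (finishes day 5); the design doc (finishes day 4, plus 3-day gap → day 7). The latest of these is day 7, so level scripting runs day 7 to 7 + 11 = day 18.
Localization waits on level scripting (finishes day 18, plus 1-day gap → day 19), so it starts at day 19 and finishes at 19 + 1 = day 20.
Code integration cannot start until level scripting (finishes day 18, plus 1-day gap → day 19); asset creation (finishes day 5). The controlling bound is day 19, so code integration finishes at 19 + 8 = day 27.
Balance pass has to wait for level scripting (finishes day 18); code integration (finishes day 27, plus 3-day gap → day 30). The latest of these is day 30, so balance pass runs day 30 to 30 + 1 = day 31.
Internal playtest needs all of code integration (finishes day 27); level scripting (finishes day 18). That puts its earliest start at day 27; it finishes at 27 + 3 = day 30.
For QA pass: internal playtest (finishes day 30); localization (finishes day 20). Taking the maximum gives a start of day 30, and it finishes at 30 + 10 = day 40.
Every task is finished by day 40, which is no later than the deadline of 45, so the schedule is feasible.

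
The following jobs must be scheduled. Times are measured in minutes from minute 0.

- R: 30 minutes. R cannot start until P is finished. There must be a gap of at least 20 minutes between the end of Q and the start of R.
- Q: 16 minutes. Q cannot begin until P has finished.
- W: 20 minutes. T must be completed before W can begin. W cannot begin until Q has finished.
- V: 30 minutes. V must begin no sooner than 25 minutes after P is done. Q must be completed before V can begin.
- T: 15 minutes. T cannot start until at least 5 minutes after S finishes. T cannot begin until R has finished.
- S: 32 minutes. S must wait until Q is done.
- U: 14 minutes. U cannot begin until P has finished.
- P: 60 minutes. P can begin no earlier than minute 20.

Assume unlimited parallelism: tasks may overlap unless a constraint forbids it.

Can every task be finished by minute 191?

P waits on its own release at minute 20, so it starts at minute 20 and finishes at 20 + 60 = minute 80.
After P (finishes minute 80), U can start at minute 80 and finishes at minute 94.
Q waits on P (finishes minute 80), so it starts at minute 80 and finishes at 80 + 16 = minute 96.
V needs all of P (finishes minute 80, plus 25-minute gap → minute 105); Q (finishes minute 96). That puts its earliest start at minute 105; it finishes at 105 + 30 = minute 135.
S cannot begin until Q (finishes minute 96). It runs from minute 96 to 96 + 32 = minute 128.
R needs all of P (finishes minute 80); Q (finishes minute 96, plus 20-minute gap → minute 116). That puts its earliest start at minute 116; it finishes at 116 + 30 = minute 146.
T has to wait for S (finishes minute 128, plus 5-minute gap → minute 133); R (finishes minute 146). The latest of these is minute 146, so T runs minute 146 to 146 + 15 = minute 161.
For W: T (finishes minute 161); Q (finishes minute 96). Taking the maximum gives a start of minute 161, and it finishes at 161 + 20 = minute 181.
Every task is finished by minute 181, which is no later than the deadline of 191, so the schedule is feasible.

Yes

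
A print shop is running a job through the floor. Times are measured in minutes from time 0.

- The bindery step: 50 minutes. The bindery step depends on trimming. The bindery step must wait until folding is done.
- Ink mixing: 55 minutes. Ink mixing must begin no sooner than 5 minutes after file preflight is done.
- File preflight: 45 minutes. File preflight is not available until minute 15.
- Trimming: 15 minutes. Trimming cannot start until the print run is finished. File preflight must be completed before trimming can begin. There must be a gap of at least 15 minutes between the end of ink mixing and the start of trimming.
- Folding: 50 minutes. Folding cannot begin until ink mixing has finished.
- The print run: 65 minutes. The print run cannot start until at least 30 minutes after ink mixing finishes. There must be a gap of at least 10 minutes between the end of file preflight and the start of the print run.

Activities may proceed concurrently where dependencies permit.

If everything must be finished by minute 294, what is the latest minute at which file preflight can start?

29

The bindery step has no dependents, so it just needs to finish by minute 294. Starting by 294 − 50 = minute 244 achieves that.
Trimming feeds into the bindery step (must start by minute 244); so trimming must finish by minute 244 and therefore start by minute 229.
Since trimming (must start by minute 229) depends on it, the print run must finish by minute 229. Backing off its 65-minute duration gives a latest start of minute 164.
Folding must finish before the bindery step (must start by minute 244). With a 50-minute duration, folding must start by 244 − 50 = minute 194.
Ink mixing has several dependents: the print run (must start by minute 164, minus 30-minute gap → minute 134); trimming (must start by minute 229, minus 15-minute gap → minute 214); folding (must start by minute 194). The earliest of those limits is minute 134, so ink mixing must start by 134 − 55 = minute 79.
File preflight has several dependents: ink mixing (must start by minute 79, minus 5-minute gap → minute 74); the print run (must start by minute 164, minus 10-minute gap → minute 154); trimming (must start by minute 229). The earliest of those limits is minute 74, so file preflight must start by 74 − 45 = minute 29.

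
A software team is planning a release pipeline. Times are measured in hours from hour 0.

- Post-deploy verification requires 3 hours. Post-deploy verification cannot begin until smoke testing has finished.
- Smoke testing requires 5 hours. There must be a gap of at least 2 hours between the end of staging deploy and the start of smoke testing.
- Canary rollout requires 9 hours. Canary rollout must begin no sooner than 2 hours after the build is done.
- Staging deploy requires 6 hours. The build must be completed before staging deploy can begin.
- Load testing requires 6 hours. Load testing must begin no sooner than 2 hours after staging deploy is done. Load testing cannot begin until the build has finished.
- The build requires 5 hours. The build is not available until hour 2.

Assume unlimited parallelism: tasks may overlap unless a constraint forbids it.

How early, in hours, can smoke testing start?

15

The build waits on its own release at hour 2, so it starts at hour 2 and finishes at 2 + 5 = hour 7.
Staging deploy waits on the build (finishes hour 7), so it starts at hour 7 and finishes at 7 + 6 = hour 13.
Smoke testing waits on staging deploy (finishes hour 13, plus 2-hour gap → hour 15), so the earliest it can start is hour 15.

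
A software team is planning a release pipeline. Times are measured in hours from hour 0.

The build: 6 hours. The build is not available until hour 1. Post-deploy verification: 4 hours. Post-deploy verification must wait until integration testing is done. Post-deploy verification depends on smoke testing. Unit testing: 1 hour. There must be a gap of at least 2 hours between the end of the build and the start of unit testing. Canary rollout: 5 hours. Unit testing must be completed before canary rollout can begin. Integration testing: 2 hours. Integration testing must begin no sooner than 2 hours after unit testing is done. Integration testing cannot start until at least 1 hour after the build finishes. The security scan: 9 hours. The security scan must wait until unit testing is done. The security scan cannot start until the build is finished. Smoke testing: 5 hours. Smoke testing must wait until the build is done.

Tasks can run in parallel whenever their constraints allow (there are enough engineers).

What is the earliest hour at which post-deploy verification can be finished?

The build cannot begin until its own release at hour 1. It runs from hour 1 to 1 + 6 = hour 7.
After the build (finishes hour 7), smoke testing can start at hour 7 and finishes at hour 12.
Unit testing cannot begin until the build (finishes hour 7, plus 2-hour gap → hour 9). It runs from hour 9 to 9 + 1 = hour 10.
For integration testing: unit testing (finishes hour 10, plus 2-hour gap → hour 12); the build (finishes hour 7, plus 1-hour gap → hour 8). Taking the maximum gives a start of hour 12, and it finishes at 12 + 2 = hour 14.
Post-deploy verification has to wait for integration testing (finishes hour 14); smoke testing (finishes hour 12). The latest of these is hour 14, so post-deploy verification runs hour 14 to 14 + 4 = hour 18.

18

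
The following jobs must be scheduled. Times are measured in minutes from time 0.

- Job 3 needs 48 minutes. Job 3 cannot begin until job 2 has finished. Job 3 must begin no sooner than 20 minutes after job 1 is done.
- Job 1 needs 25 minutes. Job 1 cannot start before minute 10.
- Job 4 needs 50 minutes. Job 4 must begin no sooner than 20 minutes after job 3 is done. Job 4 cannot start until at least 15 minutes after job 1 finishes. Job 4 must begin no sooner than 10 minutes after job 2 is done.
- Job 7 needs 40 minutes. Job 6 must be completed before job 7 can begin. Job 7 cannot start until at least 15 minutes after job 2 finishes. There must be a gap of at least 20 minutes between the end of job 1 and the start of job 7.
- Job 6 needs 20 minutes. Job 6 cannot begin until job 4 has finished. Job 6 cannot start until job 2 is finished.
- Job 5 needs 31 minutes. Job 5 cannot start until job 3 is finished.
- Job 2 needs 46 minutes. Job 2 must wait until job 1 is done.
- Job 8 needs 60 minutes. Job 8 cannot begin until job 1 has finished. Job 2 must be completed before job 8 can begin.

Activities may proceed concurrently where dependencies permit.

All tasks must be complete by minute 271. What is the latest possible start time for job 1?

To finish by minute 271, job 7 (duration 40) must start no later than minute 231.
Job 6 must finish before job 7 (must start by minute 231). With a 20-minute duration, job 6 must start by 231 − 20 = minute 211.
Job 4 must finish before job 6 (must start by minute 211). With a 50-minute duration, job 4 must start by 211 − 50 = minute 161.
Job 5 has no dependents, so it just needs to finish by minute 271. Starting by 271 − 31 = minute 240 achieves that.
For job 3: job 4 (must start by minute 161, minus 20-minute gap → minute 141); job 5 (must start by minute 240). The most restrictive is minute 141; with a 48-minute duration, job 3 must start by minute 93.
Job 8 has no dependents, so it just needs to finish by minute 271. Starting by 271 − 60 = minute 211 achieves that.
For job 2: job 3 (must start by minute 93); job 4 (must start by minute 161, minus 10-minute gap → minute 151); job 6 (must start by minute 211); job 7 (must start by minute 231, minus 15-minute gap → minute 216); job 8 (must start by minute 211). The most restrictive is minute 93; with a 46-minute duration, job 2 must start by minute 47.
Job 1 has several dependents: job 2 (must start by minute 47); job 3 (must start by minute 93, minus 20-minute gap → minute 73); job 4 (must start by minute 161, minus 15-minute gap → minute 146); job 7 (must start by minute 231, minus 20-minute gap → minute 211); job 8 (must start by minute 211). The earliest of those limits is minute 47, so job 1 must start by 47 − 25 = minute 22.

22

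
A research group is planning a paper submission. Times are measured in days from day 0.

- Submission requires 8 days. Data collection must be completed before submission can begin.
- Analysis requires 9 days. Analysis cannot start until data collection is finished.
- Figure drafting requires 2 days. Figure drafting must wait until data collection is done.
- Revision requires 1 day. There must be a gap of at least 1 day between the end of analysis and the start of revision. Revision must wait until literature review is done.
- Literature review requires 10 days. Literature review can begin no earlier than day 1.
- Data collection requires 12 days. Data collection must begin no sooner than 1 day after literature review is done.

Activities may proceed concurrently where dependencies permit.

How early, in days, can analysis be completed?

Literature review cannot begin until its own release at day 1. It runs from day 1 to 1 + 10 = day 11.
Data collection waits on literature review (finishes day 11, plus 1-day gap → day 12), so it starts at day 12 and finishes at 12 + 12 = day 24.
Analysis cannot begin until data collection (finishes day 24). It runs from day 24 to 24 + 9 = day 33.

33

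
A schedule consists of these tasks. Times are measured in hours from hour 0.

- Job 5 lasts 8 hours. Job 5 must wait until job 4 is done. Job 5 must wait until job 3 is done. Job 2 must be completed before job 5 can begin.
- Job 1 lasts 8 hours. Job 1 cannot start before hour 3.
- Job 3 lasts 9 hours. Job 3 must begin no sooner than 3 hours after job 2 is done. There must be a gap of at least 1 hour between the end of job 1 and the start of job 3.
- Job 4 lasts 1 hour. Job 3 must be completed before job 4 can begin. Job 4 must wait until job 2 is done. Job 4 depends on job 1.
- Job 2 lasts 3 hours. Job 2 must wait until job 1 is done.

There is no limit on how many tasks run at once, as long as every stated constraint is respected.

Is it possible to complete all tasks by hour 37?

Yes

Job 1 cannot begin until its own release at hour 3. It runs from hour 3 to 3 + 8 = hour 11.
Job 2 waits on job 1 (finishes hour 11), so it starts at hour 11 and finishes at 11 + 3 = hour 14.
Job 3 needs all of job 2 (finishes hour 14, plus 3-hour gap → hour 17); job 1 (finishes hour 11, plus 1-hour gap → hour 12). That puts its earliest start at hour 17; it finishes at 17 + 9 = hour 26.
Job 4 cannot start until job 3 (finishes hour 26); job 2 (finishes hour 14); job 1 (finishes hour 11). The controlling bound is hour 26, so job 4 finishes at 26 + 1 = hour 27.
For job 5: job 4 (finishes hour 27); job 3 (finishes hour 26); job 2 (finishes hour 14). Taking the maximum gives a start of hour 27, and it finishes at 27 + 8 = hour 35.
Every task is finished by hour 35, which is no later than the deadline of 37, so the schedule is feasible.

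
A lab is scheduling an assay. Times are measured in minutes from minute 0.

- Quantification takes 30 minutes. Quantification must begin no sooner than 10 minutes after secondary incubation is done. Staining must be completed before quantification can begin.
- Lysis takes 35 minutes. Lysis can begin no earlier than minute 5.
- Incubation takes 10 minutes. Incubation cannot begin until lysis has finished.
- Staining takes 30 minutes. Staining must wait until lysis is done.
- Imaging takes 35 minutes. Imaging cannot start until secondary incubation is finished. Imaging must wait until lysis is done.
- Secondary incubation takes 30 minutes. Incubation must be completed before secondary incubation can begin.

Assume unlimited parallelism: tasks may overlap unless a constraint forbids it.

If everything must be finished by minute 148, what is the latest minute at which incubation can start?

Imaging must finish by minute 148; it takes 35 minutes, so it must start by 148 − 35 = minute 113.
Quantification has no dependents, so it just needs to finish by minute 148. Starting by 148 − 30 = minute 118 achieves that.
For secondary incubation: imaging (must start by minute 113); quantification (must start by minute 118, minus 10-minute gap → minute 108). The most restrictive is minute 108; with a 30-minute duration, secondary incubation must start by minute 78.
Incubation must finish before secondary incubation (must start by minute 78). With a 10-minute duration, incubation must start by 78 − 10 = minute 68.

68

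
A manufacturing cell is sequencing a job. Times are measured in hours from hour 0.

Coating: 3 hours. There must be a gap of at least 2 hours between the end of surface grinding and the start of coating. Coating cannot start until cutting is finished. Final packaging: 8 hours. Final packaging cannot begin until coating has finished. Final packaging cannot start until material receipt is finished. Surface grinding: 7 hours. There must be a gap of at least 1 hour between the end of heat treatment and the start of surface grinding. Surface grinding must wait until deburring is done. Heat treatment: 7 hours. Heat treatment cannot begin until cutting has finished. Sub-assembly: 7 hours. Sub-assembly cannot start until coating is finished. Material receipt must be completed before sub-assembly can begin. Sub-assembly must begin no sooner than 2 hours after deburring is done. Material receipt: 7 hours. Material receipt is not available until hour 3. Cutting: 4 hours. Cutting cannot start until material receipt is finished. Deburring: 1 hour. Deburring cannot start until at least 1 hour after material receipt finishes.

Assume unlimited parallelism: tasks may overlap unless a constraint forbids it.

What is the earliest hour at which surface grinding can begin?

Material receipt cannot begin until its own release at hour 3. It runs from hour 3 to 3 + 7 = hour 10.
After material receipt (finishes hour 10, plus 1-hour gap → hour 11), deburring can start at hour 11 and finishes at hour 12.
Cutting waits on material receipt (finishes hour 10), so it starts at hour 10 and finishes at 10 + 4 = hour 14.
Heat treatment cannot begin until cutting (finishes hour 14). It runs from hour 14 to 14 + 7 = hour 21.
Surface grinding waits on heat treatment (finishes hour 21, plus 1-hour gap → hour 22); deburring (finishes hour 12). The latest of these is hour 22, which is the earliest surface grinding can start.

22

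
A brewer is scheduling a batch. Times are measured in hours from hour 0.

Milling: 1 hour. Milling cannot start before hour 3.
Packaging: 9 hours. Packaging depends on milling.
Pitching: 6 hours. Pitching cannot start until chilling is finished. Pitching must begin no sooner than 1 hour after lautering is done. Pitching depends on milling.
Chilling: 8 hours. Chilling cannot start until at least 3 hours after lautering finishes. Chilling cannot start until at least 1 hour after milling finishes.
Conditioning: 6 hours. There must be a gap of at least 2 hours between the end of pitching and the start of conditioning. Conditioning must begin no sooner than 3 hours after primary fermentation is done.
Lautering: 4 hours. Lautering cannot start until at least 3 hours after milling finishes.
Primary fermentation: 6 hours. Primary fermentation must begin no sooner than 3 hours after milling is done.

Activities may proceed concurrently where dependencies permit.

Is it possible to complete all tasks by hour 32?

No

Milling waits on its own release at hour 3, so it starts at hour 3 and finishes at 3 + 1 = hour 4.
After milling (finishes hour 4), packaging can start at hour 4 and finishes at hour 13.
After milling (finishes hour 4, plus 3-hour gap → hour 7), primary fermentation can start at hour 7 and finishes at hour 13.
Lautering cannot begin until milling (finishes hour 4, plus 3-hour gap → hour 7). It runs from hour 7 to 7 + 4 = hour 11.
For chilling: lautering (finishes hour 11, plus 3-hour gap → hour 14); milling (finishes hour 4, plus 1-hour gap → hour 5). Taking the maximum gives a start of hour 14, and it finishes at 14 + 8 = hour 22.
Pitching has to wait for chilling (finishes hour 22); lautering (finishes hour 11, plus 1-hour gap → hour 12); milling (finishes hour 4). The latest of these is hour 22, so pitching runs hour 22 to 22 + 6 = hour 28.
Conditioning needs all of pitching (finishes hour 28, plus 2-hour gap → hour 30); primary fermentation (finishes hour 13, plus 3-hour gap → hour 16). That puts its earliest start at hour 30; it finishes at 30 + 6 = hour 36.
The earliest everything can be done is hour 36, which is after the deadline of 32, so it is not possible.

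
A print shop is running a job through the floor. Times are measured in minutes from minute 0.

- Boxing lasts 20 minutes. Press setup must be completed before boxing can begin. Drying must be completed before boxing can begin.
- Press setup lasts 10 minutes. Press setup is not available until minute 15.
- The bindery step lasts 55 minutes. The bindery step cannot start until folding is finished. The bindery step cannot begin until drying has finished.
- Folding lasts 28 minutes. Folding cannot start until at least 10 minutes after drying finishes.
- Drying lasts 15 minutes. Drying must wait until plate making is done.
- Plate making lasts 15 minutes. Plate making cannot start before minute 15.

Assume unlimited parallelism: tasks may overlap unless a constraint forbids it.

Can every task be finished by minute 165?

Yes

Press setup waits on its own release at minute 15, so it starts at minute 15 and finishes at 15 + 10 = minute 25.
Plate making waits on its own release at minute 15, so it starts at minute 15 and finishes at 15 + 15 = minute 30.
Drying cannot begin until plate making (finishes minute 30). It runs from minute 30 to 30 + 15 = minute 45.
Boxing needs all of press setup (finishes minute 25); drying (finishes minute 45). That puts its earliest start at minute 45; it finishes at 45 + 20 = minute 65.
After drying (finishes minute 45, plus 10-minute gap → minute 55), folding can start at minute 55 and finishes at minute 83.
The bindery step cannot start until folding (finishes minute 83); drying (finishes minute 45). The controlling bound is minute 83, so the bindery step finishes at 83 + 55 = minute 138.
Every task is finished by minute 138, which is no later than the deadline of 165, so the schedule is feasible.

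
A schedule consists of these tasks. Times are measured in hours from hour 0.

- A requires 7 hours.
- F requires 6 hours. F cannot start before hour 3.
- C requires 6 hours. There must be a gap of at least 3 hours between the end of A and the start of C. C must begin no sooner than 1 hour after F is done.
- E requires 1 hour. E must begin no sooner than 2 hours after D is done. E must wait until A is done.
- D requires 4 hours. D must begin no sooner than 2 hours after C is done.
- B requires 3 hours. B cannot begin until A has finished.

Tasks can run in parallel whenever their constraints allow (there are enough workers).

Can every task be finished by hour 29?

Yes

After its own release at hour 3, F can start at hour 3 and finishes at hour 9.
Nothing blocks A, so it runs from hour 0 to hour 7.
C cannot start until A (finishes hour 7, plus 3-hour gap → hour 10); F (finishes hour 9, plus 1-hour gap → hour 10). The controlling bound is hour 10, so C finishes at 10 + 6 = hour 16.
D waits on C (finishes hour 16, plus 2-hour gap → hour 18), so it starts at hour 18 and finishes at 18 + 4 = hour 22.
E needs all of D (finishes hour 22, plus 2-hour gap → hour 24); A (finishes hour 7). That puts its earliest start at hour 24; it finishes at 24 + 1 = hour 25.
B waits on A (finishes hour 7), so it starts at hour 7 and finishes at 7 + 3 = hour 10.
Every task is finished by hour 25, which is no later than the deadline of 29, so the schedule is feasible.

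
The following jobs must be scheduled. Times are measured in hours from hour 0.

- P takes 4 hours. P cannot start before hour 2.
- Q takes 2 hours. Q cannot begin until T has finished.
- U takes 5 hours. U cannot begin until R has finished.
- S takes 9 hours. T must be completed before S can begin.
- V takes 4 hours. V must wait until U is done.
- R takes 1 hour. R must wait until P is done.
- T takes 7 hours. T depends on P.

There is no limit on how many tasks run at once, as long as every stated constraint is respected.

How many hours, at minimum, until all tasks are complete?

22

P waits on its own release at hour 2, so it starts at hour 2 and finishes at 2 + 4 = hour 6.
T cannot begin until P (finishes hour 6). It runs from hour 6 to 6 + 7 = hour 13.
After T (finishes hour 13), S can start at hour 13 and finishes at hour 22.
Q cannot begin until T (finishes hour 13). It runs from hour 13 to 13 + 2 = hour 15.
After P (finishes hour 6), R can start at hour 6 and finishes at hour 7.
U waits on R (finishes hour 7), so it starts at hour 7 and finishes at 7 + 5 = hour 12.
V waits on U (finishes hour 12), so it starts at hour 12 and finishes at 12 + 4 = hour 16.
All tasks are finished once the last one completes. Finish times: P at 6, Q at 15, R at 7, S at 22, T at 13, U at 12, V at 16. The latest is hour 22.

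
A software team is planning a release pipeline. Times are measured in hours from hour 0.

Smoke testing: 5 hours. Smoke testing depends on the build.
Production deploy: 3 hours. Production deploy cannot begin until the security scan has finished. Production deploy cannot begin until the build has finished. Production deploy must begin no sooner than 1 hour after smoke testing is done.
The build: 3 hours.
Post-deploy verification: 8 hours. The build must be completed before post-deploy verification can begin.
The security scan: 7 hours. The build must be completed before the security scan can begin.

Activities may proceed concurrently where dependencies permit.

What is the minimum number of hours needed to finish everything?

Nothing blocks the build, so it runs from hour 0 to hour 3.
Post-deploy verification waits on the build (finishes hour 3), so it starts at hour 3 and finishes at 3 + 8 = hour 11.
Smoke testing cannot begin until the build (finishes hour 3). It runs from hour 3 to 3 + 5 = hour 8.
After the build (finishes hour 3), the security scan can start at hour 3 and finishes at hour 10.
For production deploy: the security scan (finishes hour 10); the build (finishes hour 3); smoke testing (finishes hour 8, plus 1-hour gap → hour 9). Taking the maximum gives a start of hour 10, and it finishes at 10 + 3 = hour 13.
All tasks are finished once the last one completes. Finish times: The build at 3, The security scan at 10, Smoke testing at 8, Production deploy at 13, Post-deploy verification at 11. The latest is hour 13.

13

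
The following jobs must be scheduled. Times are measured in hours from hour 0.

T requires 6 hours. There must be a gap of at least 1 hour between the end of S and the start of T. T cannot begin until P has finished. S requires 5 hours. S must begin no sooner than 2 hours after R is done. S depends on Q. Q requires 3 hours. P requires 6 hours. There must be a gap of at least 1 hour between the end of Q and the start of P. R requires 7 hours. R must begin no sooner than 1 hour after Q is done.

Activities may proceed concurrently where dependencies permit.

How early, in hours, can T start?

19

Nothing blocks Q, so it runs from hour 0 to hour 3.
After Q (finishes hour 3, plus 1-hour gap → hour 4), R can start at hour 4 and finishes at hour 11.
S has to wait for R (finishes hour 11, plus 2-hour gap → hour 13); Q (finishes hour 3). The latest of these is hour 13, so S runs hour 13 to 13 + 5 = hour 18.
After Q (finishes hour 3, plus 1-hour gap → hour 4), P can start at hour 4 and finishes at hour 10.
T waits on S (finishes hour 18, plus 1-hour gap → hour 19); P (finishes hour 10). The latest of these is hour 19, which is the earliest T can start.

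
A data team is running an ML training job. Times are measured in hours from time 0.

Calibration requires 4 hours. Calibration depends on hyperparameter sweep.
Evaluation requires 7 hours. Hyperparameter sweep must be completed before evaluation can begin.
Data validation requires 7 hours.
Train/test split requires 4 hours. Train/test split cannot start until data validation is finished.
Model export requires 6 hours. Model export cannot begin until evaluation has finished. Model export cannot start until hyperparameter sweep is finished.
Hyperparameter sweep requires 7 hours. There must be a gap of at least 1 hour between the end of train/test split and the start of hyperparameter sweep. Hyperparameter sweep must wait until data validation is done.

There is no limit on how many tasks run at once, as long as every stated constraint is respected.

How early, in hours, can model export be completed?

Nothing blocks data validation, so it runs from hour 0 to hour 7.
After data validation (finishes hour 7), train/test split can start at hour 7 and finishes at hour 11.
Hyperparameter sweep cannot start until train/test split (finishes hour 11, plus 1-hour gap → hour 12); data validation (finishes hour 7). The controlling bound is hour 12, so hyperparameter sweep finishes at 12 + 7 = hour 19.
Evaluation cannot begin until hyperparameter sweep (finishes hour 19). It runs from hour 19 to 19 + 7 = hour 26.
Model export needs all of evaluation (finishes hour 26); hyperparameter sweep (finishes hour 19). That puts its earliest start at hour 26; it finishes at 26 + 6 = hour 32.

32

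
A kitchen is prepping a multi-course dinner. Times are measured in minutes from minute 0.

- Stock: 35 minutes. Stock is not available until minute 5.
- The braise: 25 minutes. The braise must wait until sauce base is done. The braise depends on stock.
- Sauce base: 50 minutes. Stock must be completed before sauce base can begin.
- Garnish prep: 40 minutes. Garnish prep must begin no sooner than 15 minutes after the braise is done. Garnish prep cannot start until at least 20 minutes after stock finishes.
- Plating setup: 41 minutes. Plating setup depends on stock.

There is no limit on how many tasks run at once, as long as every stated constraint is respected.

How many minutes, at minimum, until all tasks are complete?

After its own release at minute 5, stock can start at minute 5 and finishes at minute 40.
Plating setup cannot begin until stock (finishes minute 40). It runs from minute 40 to 40 + 41 = minute 81.
Sauce base cannot begin until stock (finishes minute 40). It runs from minute 40 to 40 + 50 = minute 90.
The braise has to wait for sauce base (finishes minute 90); stock (finishes minute 40). The latest of these is minute 90, so the braise runs minute 90 to 90 + 25 = minute 115.
Garnish prep cannot start until the braise (finishes minute 115, plus 15-minute gap → minute 130); stock (finishes minute 40, plus 20-minute gap → minute 60). The controlling bound is minute 130, so garnish prep finishes at 130 + 40 = minute 170.
All tasks are finished once the last one completes. Finish times: Stock at 40, Sauce base at 90, The braise at 115, Plating setup at 81, Garnish prep at 170. The latest is minute 170.

170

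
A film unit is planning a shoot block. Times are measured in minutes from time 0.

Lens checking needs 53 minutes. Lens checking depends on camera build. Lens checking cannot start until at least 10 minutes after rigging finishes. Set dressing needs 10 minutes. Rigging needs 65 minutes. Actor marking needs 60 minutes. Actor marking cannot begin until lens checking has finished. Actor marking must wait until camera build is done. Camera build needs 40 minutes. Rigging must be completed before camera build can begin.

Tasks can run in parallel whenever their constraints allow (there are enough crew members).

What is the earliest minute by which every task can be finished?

Set dressing can start immediately at minute 0; it finishes at minute 10.
Rigging can start immediately at minute 0; it finishes at minute 65.
Camera build cannot begin until rigging (finishes minute 65). It runs from minute 65 to 65 + 40 = minute 105.
Lens checking has to wait for camera build (finishes minute 105); rigging (finishes minute 65, plus 10-minute gap → minute 75). The latest of these is minute 105, so lens checking runs minute 105 to 105 + 53 = minute 158.
For actor marking: lens checking (finishes minute 158); camera build (finishes minute 105). Taking the maximum gives a start of minute 158, and it finishes at 158 + 60 = minute 218.
All tasks are finished once the last one completes. Finish times: Rigging at 65, Set dressing at 10, Camera build at 105, Lens checking at 158, Actor marking at 218. The latest is minute 218.

218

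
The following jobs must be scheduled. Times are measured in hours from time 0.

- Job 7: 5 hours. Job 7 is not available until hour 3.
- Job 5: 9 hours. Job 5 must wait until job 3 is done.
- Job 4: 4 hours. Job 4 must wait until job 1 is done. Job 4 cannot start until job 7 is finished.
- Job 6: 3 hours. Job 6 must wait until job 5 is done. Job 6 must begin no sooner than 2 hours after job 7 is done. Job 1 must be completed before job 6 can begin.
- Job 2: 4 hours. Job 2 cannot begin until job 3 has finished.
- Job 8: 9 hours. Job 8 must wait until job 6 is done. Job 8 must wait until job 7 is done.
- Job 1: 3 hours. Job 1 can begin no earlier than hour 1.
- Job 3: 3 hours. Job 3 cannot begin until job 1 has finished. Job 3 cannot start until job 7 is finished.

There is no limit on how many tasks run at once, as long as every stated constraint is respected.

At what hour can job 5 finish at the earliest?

Job 7 waits on its own release at hour 3, so it starts at hour 3 and finishes at 3 + 5 = hour 8.
After its own release at hour 1, job 1 can start at hour 1 and finishes at hour 4.
For job 3: job 1 (finishes hour 4); job 7 (finishes hour 8). Taking the maximum gives a start of hour 8, and it finishes at 8 + 3 = hour 11.
Job 5 waits on job 3 (finishes hour 11), so it starts at hour 11 and finishes at 11 + 9 = hour 20.

20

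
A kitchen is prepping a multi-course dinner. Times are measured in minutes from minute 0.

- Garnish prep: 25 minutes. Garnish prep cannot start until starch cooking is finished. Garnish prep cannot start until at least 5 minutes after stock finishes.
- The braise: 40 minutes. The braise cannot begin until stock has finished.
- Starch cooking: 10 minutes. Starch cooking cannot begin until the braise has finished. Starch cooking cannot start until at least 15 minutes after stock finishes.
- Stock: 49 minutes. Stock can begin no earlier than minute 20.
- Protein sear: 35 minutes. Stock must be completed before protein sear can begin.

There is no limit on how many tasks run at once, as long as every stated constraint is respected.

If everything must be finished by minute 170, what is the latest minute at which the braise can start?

95

Garnish prep must finish by minute 170; it takes 25 minutes, so it must start by 170 − 25 = minute 145.
Starch cooking has to be done before garnish prep (must start by minute 145). That means finishing by minute 145, i.e. starting by 145 − 10 = minute 135.
The braise must finish before starch cooking (must start by minute 135). With a 40-minute duration, the braise must start by 135 − 40 = minute 95.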